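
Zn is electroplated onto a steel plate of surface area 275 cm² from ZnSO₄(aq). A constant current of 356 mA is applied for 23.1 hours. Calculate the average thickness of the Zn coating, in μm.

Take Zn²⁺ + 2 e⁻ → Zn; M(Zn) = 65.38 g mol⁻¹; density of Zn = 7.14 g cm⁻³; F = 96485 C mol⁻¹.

Q = I·t = 0.3560 × 83160 = 29600 C; n(e⁻) = 0.3068 mol.
n(Zn) = n(e⁻)/2 = 0.1534 mol, so m = 0.1534 × 65.38 = 10.03 g.
Volume = m/ρ = 10.03 / 7.14 = 1.405 cm³.
Thickness = V/A = 1.405 / 275 = 0.00511 cm = 51.1 μm.

51.1 μm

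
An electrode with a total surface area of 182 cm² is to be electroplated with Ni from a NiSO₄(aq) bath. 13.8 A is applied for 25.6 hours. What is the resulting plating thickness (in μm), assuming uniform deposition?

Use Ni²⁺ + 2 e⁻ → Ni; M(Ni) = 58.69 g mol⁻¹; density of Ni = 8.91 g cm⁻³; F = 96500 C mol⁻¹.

Q = I·t = 13.80 × 92160 = 1272000 C; n(e⁻) = 13.18 mol.
n(Ni) = n(e⁻)/2 = 6.590 mol, so m = 6.590 × 58.69 = 386.7 g.
Volume = m/ρ = 386.7 / 8.91 = 43.41 cm³.
Thickness = V/A = 43.41 / 182 = 0.238 cm = 2380 μm.

2380 μm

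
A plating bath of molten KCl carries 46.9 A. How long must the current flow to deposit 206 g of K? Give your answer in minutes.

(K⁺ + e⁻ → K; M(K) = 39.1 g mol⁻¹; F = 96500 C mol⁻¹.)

n(K) = m/M = 206 / 39.1 = 5.269 mol.
Each K atom requires 1 electron, so n(e⁻) = 1 × 5.269 = 5.269 mol.
Q = n(e⁻)·F = 5.269 × 96500 = 508400 C.
t = Q/I = 508400 / 46.90 A = 10840 s = 181 min.

181 min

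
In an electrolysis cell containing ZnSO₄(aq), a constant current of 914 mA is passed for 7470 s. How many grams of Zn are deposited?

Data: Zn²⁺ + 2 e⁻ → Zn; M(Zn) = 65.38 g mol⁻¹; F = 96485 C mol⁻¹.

Q = I·t = 0.9140 A × 7470.0 s = 6828 C.
n(e⁻) = Q/F = 6828 / 96485 = 0.07076 mol.
Zn²⁺ + 2 e⁻ → Zn, so n(Zn) = n(e⁻)/2 = 0.03538 mol.
m = n·M = 0.03538 × 65.38 = 2.31 g.

2.31 g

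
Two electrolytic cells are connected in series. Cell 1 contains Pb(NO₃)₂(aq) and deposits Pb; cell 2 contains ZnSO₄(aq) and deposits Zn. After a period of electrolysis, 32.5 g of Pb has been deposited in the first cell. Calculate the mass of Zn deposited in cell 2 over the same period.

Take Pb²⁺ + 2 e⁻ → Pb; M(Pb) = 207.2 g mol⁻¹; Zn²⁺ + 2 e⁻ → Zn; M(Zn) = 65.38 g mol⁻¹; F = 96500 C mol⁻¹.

10.3 g

n(Pb) = 32.5 / 207.2 = 0.1569 mol.
Since Pb²⁺ + 2 e⁻ → Pb, n(e⁻) passed = 2 × 0.1569 = 0.3137 mol.
Cells in series carry the same charge, so the same 0.3137 mol of electrons passes through cell 2.
Zn²⁺ + 2 e⁻ → Zn, so n(Zn) = 0.3137 / 2 = 0.1569 mol.
m(Zn) = 0.1569 × 65.38 = 10.3 g.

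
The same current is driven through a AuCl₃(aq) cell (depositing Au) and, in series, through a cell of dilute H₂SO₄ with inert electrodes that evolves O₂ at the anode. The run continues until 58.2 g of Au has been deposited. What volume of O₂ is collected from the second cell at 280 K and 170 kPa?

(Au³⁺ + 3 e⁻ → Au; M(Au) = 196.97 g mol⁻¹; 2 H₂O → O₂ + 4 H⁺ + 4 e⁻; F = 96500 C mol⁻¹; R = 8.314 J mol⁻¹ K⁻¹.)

n(Au) = 58.2 / 196.97 = 0.2955 mol, so n(e⁻) = 3 × 0.2955 = 0.8864 mol.
The cells are in series, so the same 0.8864 mol of electrons passes through the second cell.
2 H₂O → O₂ + 4 H⁺ + 4 e⁻ — 4 mol e⁻ per mol O₂, so n(O₂) = 0.8864/4 = 0.2216 mol.
V = nRT/P = (0.2216 × 8.314 × 280) / (170 × 10³) = 0.00303 m³ = 3.03 L.

3.03 L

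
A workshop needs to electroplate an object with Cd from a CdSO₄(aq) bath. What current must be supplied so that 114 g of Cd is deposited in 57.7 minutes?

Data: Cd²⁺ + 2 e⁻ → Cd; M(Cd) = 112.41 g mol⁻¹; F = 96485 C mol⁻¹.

56.5 A

n(Cd) = 114 / 112.41 = 1.014 mol.
n(e⁻) = 2 × 1.014 = 2.028 mol.
Q = n(e⁻)·F = 2.028 × 96485 = 195700 C.
I = Q/t = 195700 / 3462.0 s = 56.5 A.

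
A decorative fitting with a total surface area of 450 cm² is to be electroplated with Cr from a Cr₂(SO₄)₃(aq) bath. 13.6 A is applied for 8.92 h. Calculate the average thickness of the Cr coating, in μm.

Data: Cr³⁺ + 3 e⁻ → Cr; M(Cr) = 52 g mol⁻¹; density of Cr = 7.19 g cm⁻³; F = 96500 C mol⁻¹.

Q = I·t = 13.60 × 32112 = 436700 C; n(e⁻) = 4.526 mol.
n(Cr) = n(e⁻)/3 = 1.509 mol, so m = 1.509 × 52 = 78.44 g.
Volume = m/ρ = 78.44 / 7.19 = 10.91 cm³.
Thickness = V/A = 10.91 / 450 = 0.0242 cm = 242 μm.

242 μm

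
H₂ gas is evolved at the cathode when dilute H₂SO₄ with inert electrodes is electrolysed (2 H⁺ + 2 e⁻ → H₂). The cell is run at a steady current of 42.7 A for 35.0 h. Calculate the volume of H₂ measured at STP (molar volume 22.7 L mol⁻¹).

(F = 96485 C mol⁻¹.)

633 L

Q = I·t = 42.70 A × 126000 s = 5380000 C.
n(e⁻) = Q/F = 5380000 / 96485 = 55.76 mol.
2 electrons are transferred per H₂ molecule, so n(H₂) = 55.76 / 2 = 27.88 mol.
V = n × V_m = 27.88 × 22.7 = 633 L.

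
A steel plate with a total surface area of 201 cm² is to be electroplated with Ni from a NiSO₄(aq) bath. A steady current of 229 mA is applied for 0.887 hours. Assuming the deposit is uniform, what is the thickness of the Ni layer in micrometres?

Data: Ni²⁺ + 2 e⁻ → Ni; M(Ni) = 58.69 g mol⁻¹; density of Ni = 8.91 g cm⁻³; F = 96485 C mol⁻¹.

1.24 μm

Q = I·t = 0.2290 × 3193.2 = 731.2 C; n(e⁻) = 0.007579 mol.
n(Ni) = n(e⁻)/2 = 0.003789 mol, so m = 0.003789 × 58.69 = 0.2224 g.
Volume = m/ρ = 0.2224 / 8.91 = 0.02496 cm³.
Thickness = V/A = 0.02496 / 201 = 1.24 × 10⁻⁴ cm = 1.24 μm.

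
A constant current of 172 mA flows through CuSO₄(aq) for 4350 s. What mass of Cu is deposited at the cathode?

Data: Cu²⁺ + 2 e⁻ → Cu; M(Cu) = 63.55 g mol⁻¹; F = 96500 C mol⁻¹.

0.246 g

Q = I·t = 0.1720 A × 4350.0 s = 748.2 C.
n(e⁻) = Q/F = 748.2 / 96500 = 0.007753 mol.
Cu²⁺ + 2 e⁻ → Cu, so n(Cu) = n(e⁻)/2 = 0.003877 mol.
m = n·M = 0.003877 × 63.55 = 0.246 g.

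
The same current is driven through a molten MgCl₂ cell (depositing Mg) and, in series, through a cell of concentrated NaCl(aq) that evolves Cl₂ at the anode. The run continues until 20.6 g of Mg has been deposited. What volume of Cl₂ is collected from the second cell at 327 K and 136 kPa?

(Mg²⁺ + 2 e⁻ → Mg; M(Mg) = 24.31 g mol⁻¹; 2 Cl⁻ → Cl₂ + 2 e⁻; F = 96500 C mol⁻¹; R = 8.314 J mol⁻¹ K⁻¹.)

16.9 L

n(Mg) = 20.6 / 24.31 = 0.8474 mol, so n(e⁻) = 2 × 0.8474 = 1.695 mol.
The cells are in series, so the same 1.695 mol of electrons passes through the second cell.
2 Cl⁻ → Cl₂ + 2 e⁻ — 2 mol e⁻ per mol Cl₂, so n(Cl₂) = 1.695/2 = 0.8474 mol.
V = nRT/P = (0.8474 × 8.314 × 327) / (136 × 10³) = 0.0169 m³ = 16.9 L.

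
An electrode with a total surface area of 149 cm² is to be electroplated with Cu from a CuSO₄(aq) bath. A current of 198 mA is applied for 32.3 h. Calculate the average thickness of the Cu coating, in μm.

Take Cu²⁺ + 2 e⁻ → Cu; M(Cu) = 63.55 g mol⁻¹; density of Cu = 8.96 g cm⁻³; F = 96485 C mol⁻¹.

Q = I·t = 0.1980 × 116280 = 23020 C; n(e⁻) = 0.2386 mol.
n(Cu) = n(e⁻)/2 = 0.1193 mol, so m = 0.1193 × 63.55 = 7.582 g.
Volume = m/ρ = 7.582 / 8.96 = 0.8462 cm³.
Thickness = V/A = 0.8462 / 149 = 0.00568 cm = 56.8 μm.

56.8 μm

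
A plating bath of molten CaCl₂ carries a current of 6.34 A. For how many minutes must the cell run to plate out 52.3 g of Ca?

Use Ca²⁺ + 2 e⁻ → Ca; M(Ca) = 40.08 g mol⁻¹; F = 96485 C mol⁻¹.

662 min

n(Ca) = m/M = 52.3 / 40.08 = 1.305 mol.
Each Ca atom requires 2 electrons, so n(e⁻) = 2 × 1.305 = 2.610 mol.
Q = n(e⁻)·F = 2.610 × 96485 = 251800 C.
t = Q/I = 251800 / 6.340 A = 39720 s = 662 min.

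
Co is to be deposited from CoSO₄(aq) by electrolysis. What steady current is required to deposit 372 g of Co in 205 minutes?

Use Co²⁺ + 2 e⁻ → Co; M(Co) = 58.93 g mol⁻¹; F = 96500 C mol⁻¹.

99.1 A

n(Co) = 372 / 58.93 = 6.313 mol.
n(e⁻) = 2 × 6.313 = 12.63 mol.
Q = n(e⁻)·F = 12.63 × 96500 = 1218000 C.
I = Q/t = 1218000 / 12300 s = 99.1 A.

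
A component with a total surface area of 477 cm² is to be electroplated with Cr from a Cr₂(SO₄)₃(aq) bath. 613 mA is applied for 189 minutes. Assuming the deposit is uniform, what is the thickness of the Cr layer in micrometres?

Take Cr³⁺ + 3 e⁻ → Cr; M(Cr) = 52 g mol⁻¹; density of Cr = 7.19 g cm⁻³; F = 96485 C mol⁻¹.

3.64 μm

Q = I·t = 0.6130 × 11340 = 6951 C; n(e⁻) = 0.07205 mol.
n(Cr) = n(e⁻)/3 = 0.02402 mol, so m = 0.02402 × 52 = 1.249 g.
Volume = m/ρ = 1.249 / 7.19 = 0.1737 cm³.
Thickness = V/A = 0.1737 / 477 = 3.64 × 10⁻⁴ cm = 3.64 μm.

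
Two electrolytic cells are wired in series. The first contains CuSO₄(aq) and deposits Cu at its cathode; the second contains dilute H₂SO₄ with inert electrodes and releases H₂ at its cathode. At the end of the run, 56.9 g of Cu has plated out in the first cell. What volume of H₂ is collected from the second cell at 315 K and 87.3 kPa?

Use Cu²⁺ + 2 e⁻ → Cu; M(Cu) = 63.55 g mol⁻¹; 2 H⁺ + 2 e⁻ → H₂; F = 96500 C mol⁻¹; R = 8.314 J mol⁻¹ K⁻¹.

n(Cu) = 56.9 / 63.55 = 0.8954 mol, so n(e⁻) = 2 × 0.8954 = 1.791 mol.
The cells are in series, so the same 1.791 mol of electrons passes through the second cell.
2 H⁺ + 2 e⁻ → H₂ — 2 mol e⁻ per mol H₂, so n(H₂) = 1.791/2 = 0.8954 mol.
V = nRT/P = (0.8954 × 8.314 × 315) / (87.3 × 10³) = 0.0269 m³ = 26.9 L.

26.9 L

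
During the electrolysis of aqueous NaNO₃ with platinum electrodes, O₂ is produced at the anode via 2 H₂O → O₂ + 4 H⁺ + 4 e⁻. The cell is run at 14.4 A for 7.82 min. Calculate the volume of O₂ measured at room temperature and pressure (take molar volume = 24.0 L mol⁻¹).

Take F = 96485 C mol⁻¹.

0.420 L

Q = I·t = 14.40 A × 469.20 s = 6756 C.
n(e⁻) = Q/F = 6756 / 96485 = 0.07003 mol.
4 electrons are transferred per O₂ molecule, so n(O₂) = 0.07003 / 4 = 0.01751 mol.
V = n × V_m = 0.01751 × 24.0 = 0.420 L.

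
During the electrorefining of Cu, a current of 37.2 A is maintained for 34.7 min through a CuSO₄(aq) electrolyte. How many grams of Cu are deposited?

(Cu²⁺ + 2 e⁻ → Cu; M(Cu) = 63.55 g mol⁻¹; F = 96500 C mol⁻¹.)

Q = I·t = 37.20 A × 2082.0 s = 77450 C.
n(e⁻) = Q/F = 77450 / 96500 = 0.8026 mol.
Cu²⁺ + 2 e⁻ → Cu, so n(Cu) = n(e⁻)/2 = 0.4013 mol.
m = n·M = 0.4013 × 63.55 = 25.5 g.

25.5 g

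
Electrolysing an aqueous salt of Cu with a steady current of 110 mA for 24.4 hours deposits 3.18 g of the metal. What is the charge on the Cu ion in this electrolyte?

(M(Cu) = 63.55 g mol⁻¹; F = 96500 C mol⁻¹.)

+2

Q = I·t = 0.1100 A × 87840 s = 9662 C, so n(e⁻) = 9662/96500 = 0.1001 mol.
n(Cu) deposited = 3.18 / 63.55 = 0.05004 mol.
Electrons per atom = n(e⁻)/n(Cu) = 0.1001 / 0.05004 = 2.00 ≈ 2, so the ion is Cu²⁺.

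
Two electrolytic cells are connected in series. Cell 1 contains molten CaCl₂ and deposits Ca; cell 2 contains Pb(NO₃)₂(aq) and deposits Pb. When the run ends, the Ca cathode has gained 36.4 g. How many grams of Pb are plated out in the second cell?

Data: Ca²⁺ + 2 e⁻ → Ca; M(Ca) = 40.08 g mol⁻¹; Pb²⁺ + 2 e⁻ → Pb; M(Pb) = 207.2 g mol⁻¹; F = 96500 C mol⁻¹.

n(Ca) = 36.4 / 40.08 = 0.9082 mol.
Since Ca²⁺ + 2 e⁻ → Ca, n(e⁻) passed = 2 × 0.9082 = 1.816 mol.
Cells in series carry the same charge, so the same 1.816 mol of electrons passes through cell 2.
Pb²⁺ + 2 e⁻ → Pb, so n(Pb) = 1.816 / 2 = 0.9082 mol.
m(Pb) = 0.9082 × 207.2 = 188 g.

188 g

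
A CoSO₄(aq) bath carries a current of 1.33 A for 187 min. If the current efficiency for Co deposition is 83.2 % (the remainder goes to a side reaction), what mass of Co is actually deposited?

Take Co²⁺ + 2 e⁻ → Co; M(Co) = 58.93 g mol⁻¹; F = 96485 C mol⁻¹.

Q = I·t = 1.330 × 11220 = 14920 C.
n(e⁻) = 14920/96485 = 0.1547 mol; theoretically n(Co) = 0.1547/2 = 0.07733 mol, m_theo = 4.557 g.
At 83.2 % efficiency, m_actual = 0.832 × 4.557 = 3.79 g.

3.79 g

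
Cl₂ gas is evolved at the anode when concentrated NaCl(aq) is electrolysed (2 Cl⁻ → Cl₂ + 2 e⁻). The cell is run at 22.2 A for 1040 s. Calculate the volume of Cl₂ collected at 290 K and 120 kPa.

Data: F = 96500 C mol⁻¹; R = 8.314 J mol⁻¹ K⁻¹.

2.40 L

Q = I·t = 22.20 A × 1040.0 s = 23090 C.
n(e⁻) = Q/F = 23090 / 96500 = 0.2393 mol.
2 electrons are transferred per Cl₂ molecule, so n(Cl₂) = 0.2393 / 2 = 0.1196 mol.
V = nRT/P = (0.1196 × 8.314 × 290) / (120 × 10³ Pa) = 0.00240 m³ = 2.40 L.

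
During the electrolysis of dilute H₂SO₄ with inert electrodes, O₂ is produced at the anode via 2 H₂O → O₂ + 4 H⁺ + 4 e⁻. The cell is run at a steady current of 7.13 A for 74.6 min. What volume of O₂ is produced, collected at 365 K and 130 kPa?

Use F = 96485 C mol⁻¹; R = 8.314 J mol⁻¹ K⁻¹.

Q = I·t = 7.130 A × 4476.0 s = 31910 C.
n(e⁻) = Q/F = 31910 / 96485 = 0.3308 mol.
4 electrons are transferred per O₂ molecule, so n(O₂) = 0.3308 / 4 = 0.08269 mol.
V = nRT/P = (0.08269 × 8.314 × 365) / (130 × 10³ Pa) = 0.00193 m³ = 1.93 L.

1.93 L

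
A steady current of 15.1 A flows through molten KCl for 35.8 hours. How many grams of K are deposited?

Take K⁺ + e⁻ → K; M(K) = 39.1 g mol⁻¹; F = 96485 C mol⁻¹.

789 g

Q = I·t = 15.10 A × 128880 s = 1946000 C.
n(e⁻) = Q/F = 1946000 / 96485 = 20.17 mol.
K⁺ + e⁻ → K, so n(K) = n(e⁻)/1 = 20.17 mol.
m = n·M = 20.17 × 39.1 = 789 g.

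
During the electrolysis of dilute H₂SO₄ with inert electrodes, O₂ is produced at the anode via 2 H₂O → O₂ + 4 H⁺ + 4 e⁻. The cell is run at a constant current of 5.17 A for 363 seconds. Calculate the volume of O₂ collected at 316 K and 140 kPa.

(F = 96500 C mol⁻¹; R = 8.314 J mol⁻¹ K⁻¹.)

0.0912 L

Q = I·t = 5.170 A × 363.00 s = 1877 C.
n(e⁻) = Q/F = 1877 / 96500 = 0.01945 mol.
4 electrons are transferred per O₂ molecule, so n(O₂) = 0.01945 / 4 = 0.004862 mol.
V = nRT/P = (0.004862 × 8.314 × 316) / (140 × 10³ Pa) = 9.12 × 10⁻⁵ m³ = 0.0912 L.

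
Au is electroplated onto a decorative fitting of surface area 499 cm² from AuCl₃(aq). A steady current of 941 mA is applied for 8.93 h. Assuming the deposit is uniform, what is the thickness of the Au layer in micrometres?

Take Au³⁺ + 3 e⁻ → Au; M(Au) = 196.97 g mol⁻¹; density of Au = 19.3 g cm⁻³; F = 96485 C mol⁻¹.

Q = I·t = 0.9410 × 32148 = 30250 C; n(e⁻) = 0.3135 mol.
n(Au) = n(e⁻)/3 = 0.1045 mol, so m = 0.1045 × 196.97 = 20.59 g.
Volume = m/ρ = 20.59 / 19.3 = 1.067 cm³.
Thickness = V/A = 1.067 / 499 = 0.00214 cm = 21.4 μm.

21.4 μm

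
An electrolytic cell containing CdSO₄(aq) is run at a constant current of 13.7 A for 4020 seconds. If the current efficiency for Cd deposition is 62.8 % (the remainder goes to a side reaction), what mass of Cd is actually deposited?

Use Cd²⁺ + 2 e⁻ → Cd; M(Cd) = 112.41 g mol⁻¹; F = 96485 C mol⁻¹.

20.1 g

Q = I·t = 13.70 × 4020.0 = 55070 C.
n(e⁻) = 55070/96485 = 0.5708 mol; theoretically n(Cd) = 0.5708/2 = 0.2854 mol, m_theo = 32.08 g.
At 62.8 % efficiency, m_actual = 0.628 × 32.08 = 20.1 g.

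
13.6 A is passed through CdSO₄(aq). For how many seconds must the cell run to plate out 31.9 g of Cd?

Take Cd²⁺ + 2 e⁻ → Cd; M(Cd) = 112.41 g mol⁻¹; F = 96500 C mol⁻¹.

n(Cd) = m/M = 31.9 / 112.41 = 0.2838 mol.
Each Cd atom requires 2 electrons, so n(e⁻) = 2 × 0.2838 = 0.5676 mol.
Q = n(e⁻)·F = 0.5676 × 96500 = 54770 C.
t = Q/I = 54770 / 13.60 A = 4027 s.

4030 s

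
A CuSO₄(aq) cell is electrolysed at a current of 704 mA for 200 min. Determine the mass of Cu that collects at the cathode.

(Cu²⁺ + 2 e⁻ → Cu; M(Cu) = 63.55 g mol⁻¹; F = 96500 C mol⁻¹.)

2.78 g

Q = I·t = 0.7040 A × 12000 s = 8448 C.
n(e⁻) = Q/F = 8448 / 96500 = 0.08754 mol.
Cu²⁺ + 2 e⁻ → Cu, so n(Cu) = n(e⁻)/2 = 0.04377 mol.
m = n·M = 0.04377 × 63.55 = 2.78 g.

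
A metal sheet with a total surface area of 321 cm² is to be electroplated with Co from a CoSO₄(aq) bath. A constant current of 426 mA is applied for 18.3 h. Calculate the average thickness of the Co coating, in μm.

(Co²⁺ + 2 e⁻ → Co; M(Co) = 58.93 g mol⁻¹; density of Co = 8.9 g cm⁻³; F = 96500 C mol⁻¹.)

Q = I·t = 0.4260 × 65880 = 28060 C; n(e⁻) = 0.2908 mol.
n(Co) = n(e⁻)/2 = 0.1454 mol, so m = 0.1454 × 58.93 = 8.569 g.
Volume = m/ρ = 8.569 / 8.9 = 0.9628 cm³.
Thickness = V/A = 0.9628 / 321 = 0.00300 cm = 30.0 μm.

30.0 μm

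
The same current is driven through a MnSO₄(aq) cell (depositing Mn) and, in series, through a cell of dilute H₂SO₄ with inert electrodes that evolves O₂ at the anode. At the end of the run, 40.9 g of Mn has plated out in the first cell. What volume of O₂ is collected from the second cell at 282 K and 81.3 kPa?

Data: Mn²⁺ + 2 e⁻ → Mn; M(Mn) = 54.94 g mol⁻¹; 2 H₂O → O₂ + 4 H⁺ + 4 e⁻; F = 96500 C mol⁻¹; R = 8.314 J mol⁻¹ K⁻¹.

n(Mn) = 40.9 / 54.94 = 0.7444 mol, so n(e⁻) = 2 × 0.7444 = 1.489 mol.
The cells are in series, so the same 1.489 mol of electrons passes through the second cell.
2 H₂O → O₂ + 4 H⁺ + 4 e⁻ — 4 mol e⁻ per mol O₂, so n(O₂) = 1.489/4 = 0.3722 mol.
V = nRT/P = (0.3722 × 8.314 × 282) / (81.3 × 10³) = 0.0107 m³ = 10.7 L.

10.7 L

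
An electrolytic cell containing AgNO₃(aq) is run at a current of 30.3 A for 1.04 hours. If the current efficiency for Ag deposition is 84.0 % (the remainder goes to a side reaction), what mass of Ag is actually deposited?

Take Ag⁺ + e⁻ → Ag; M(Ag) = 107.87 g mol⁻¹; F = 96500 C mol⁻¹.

Q = I·t = 30.30 × 3744.0 = 113400 C.
n(e⁻) = 113400/96500 = 1.176 mol; theoretically n(Ag) = 1.176/1 = 1.176 mol, m_theo = 126.8 g.
At 84.0 % efficiency, m_actual = 0.840 × 126.8 = 107 g.

107 g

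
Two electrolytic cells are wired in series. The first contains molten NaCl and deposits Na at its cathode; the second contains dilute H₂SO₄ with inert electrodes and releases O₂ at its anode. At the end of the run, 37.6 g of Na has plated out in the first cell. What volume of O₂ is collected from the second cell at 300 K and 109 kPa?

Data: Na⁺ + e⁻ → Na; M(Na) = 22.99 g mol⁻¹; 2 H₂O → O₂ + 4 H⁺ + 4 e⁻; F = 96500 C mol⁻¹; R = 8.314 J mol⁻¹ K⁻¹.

9.36 L

n(Na) = 37.6 / 22.99 = 1.635 mol, so n(e⁻) = 1 × 1.635 = 1.635 mol.
The cells are in series, so the same 1.635 mol of electrons passes through the second cell.
2 H₂O → O₂ + 4 H⁺ + 4 e⁻ — 4 mol e⁻ per mol O₂, so n(O₂) = 1.635/4 = 0.4089 mol.
V = nRT/P = (0.4089 × 8.314 × 300) / (109 × 10³) = 0.00936 m³ = 9.36 L.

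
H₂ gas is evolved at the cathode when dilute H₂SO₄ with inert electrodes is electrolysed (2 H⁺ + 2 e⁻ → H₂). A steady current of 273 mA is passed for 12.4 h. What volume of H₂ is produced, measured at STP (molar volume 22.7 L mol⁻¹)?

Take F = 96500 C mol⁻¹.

1.43 L

Q = I·t = 0.2730 A × 44640 s = 12190 C.
n(e⁻) = Q/F = 12190 / 96500 = 0.1263 mol.
2 electrons are transferred per H₂ molecule, so n(H₂) = 0.1263 / 2 = 0.06314 mol.
V = n × V_m = 0.06314 × 22.7 = 1.43 L.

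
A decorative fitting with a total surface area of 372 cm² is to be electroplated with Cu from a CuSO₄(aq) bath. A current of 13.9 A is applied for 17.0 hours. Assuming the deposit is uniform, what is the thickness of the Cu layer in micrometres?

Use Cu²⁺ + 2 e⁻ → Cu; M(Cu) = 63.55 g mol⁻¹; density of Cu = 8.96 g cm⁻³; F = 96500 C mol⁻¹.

840 μm

Q = I·t = 13.90 × 61200 = 850700 C; n(e⁻) = 8.815 mol.
n(Cu) = n(e⁻)/2 = 4.408 mol, so m = 4.408 × 63.55 = 280.1 g.
Volume = m/ρ = 280.1 / 8.96 = 31.26 cm³.
Thickness = V/A = 31.26 / 372 = 0.0840 cm = 840 μm.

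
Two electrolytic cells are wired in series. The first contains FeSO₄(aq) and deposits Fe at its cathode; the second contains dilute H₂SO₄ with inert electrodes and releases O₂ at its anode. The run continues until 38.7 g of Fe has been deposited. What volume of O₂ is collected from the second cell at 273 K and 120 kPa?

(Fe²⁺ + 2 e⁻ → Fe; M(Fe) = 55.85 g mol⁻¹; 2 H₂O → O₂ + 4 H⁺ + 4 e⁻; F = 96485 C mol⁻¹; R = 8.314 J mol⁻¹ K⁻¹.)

n(Fe) = 38.7 / 55.85 = 0.6929 mol, so n(e⁻) = 2 × 0.6929 = 1.386 mol.
The cells are in series, so the same 1.386 mol of electrons passes through the second cell.
2 H₂O → O₂ + 4 H⁺ + 4 e⁻ — 4 mol e⁻ per mol O₂, so n(O₂) = 1.386/4 = 0.3465 mol.
V = nRT/P = (0.3465 × 8.314 × 273) / (120 × 10³) = 0.00655 m³ = 6.55 L.

6.55 L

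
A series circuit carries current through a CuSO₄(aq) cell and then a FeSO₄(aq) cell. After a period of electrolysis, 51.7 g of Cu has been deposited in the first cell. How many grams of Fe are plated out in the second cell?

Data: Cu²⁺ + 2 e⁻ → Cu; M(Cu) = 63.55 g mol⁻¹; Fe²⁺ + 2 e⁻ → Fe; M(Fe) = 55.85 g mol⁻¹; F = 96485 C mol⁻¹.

n(Cu) = 51.7 / 63.55 = 0.8135 mol.
Since Cu²⁺ + 2 e⁻ → Cu, n(e⁻) passed = 2 × 0.8135 = 1.627 mol.
Cells in series carry the same charge, so the same 1.627 mol of electrons passes through cell 2.
Fe²⁺ + 2 e⁻ → Fe, so n(Fe) = 1.627 / 2 = 0.8135 mol.
m(Fe) = 0.8135 × 55.85 = 45.4 g.

45.4 g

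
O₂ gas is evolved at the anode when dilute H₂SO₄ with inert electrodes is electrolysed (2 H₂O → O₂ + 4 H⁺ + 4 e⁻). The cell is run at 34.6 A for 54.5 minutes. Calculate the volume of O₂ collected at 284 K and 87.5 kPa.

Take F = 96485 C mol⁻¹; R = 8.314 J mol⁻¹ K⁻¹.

Q = I·t = 34.60 A × 3270.0 s = 113100 C.
n(e⁻) = Q/F = 113100 / 96485 = 1.173 mol.
4 electrons are transferred per O₂ molecule, so n(O₂) = 1.173 / 4 = 0.2932 mol.
V = nRT/P = (0.2932 × 8.314 × 284) / (87.5 × 10³ Pa) = 0.00791 m³ = 7.91 L.

7.91 L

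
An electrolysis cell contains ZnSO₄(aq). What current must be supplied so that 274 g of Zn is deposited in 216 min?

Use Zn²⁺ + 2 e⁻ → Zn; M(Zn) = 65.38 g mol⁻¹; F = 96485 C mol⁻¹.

n(Zn) = 274 / 65.38 = 4.191 mol.
n(e⁻) = 2 × 4.191 = 8.382 mol.
Q = n(e⁻)·F = 8.382 × 96485 = 808700 C.
I = Q/t = 808700 / 12960 s = 62.4 A.

62.4 A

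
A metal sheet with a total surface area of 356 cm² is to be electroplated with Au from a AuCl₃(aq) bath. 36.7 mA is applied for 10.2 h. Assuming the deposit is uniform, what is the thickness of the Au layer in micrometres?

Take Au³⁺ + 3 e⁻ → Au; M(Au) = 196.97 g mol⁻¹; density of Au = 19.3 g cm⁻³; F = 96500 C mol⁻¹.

1.33 μm

Q = I·t = 0.03670 × 36720 = 1348 C; n(e⁻) = 0.01397 mol.
n(Au) = n(e⁻)/3 = 0.004655 mol, so m = 0.004655 × 196.97 = 0.9169 g.
Volume = m/ρ = 0.9169 / 19.3 = 0.04751 cm³.
Thickness = V/A = 0.04751 / 356 = 1.33 × 10⁻⁴ cm = 1.33 μm.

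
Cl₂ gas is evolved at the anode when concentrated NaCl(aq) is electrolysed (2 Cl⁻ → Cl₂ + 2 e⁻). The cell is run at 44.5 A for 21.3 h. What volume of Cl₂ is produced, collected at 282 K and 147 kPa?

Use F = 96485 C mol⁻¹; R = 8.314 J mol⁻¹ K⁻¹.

282 L

Q = I·t = 44.50 A × 76680 s = 3412000 C.
n(e⁻) = Q/F = 3412000 / 96485 = 35.37 mol.
2 electrons are transferred per Cl₂ molecule, so n(Cl₂) = 35.37 / 2 = 17.68 mol.
V = nRT/P = (17.68 × 8.314 × 282) / (147 × 10³ Pa) = 0.282 m³ = 282 L.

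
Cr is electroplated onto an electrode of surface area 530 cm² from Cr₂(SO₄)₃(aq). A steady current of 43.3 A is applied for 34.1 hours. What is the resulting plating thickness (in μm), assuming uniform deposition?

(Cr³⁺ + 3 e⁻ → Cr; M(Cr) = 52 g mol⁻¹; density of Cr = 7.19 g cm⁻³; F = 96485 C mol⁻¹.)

2510 μm

Q = I·t = 43.30 × 122760 = 5316000 C; n(e⁻) = 55.09 mol.
n(Cr) = n(e⁻)/3 = 18.36 mol, so m = 18.36 × 52 = 954.9 g.
Volume = m/ρ = 954.9 / 7.19 = 132.8 cm³.
Thickness = V/A = 132.8 / 530 = 0.251 cm = 2510 μm.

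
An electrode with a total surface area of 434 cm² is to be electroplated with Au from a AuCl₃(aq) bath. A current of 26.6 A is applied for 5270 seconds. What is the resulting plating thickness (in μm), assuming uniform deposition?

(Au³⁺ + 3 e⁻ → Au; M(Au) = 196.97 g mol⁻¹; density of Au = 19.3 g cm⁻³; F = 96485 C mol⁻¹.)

Q = I·t = 26.60 × 5270.0 = 140200 C; n(e⁻) = 1.453 mol.
n(Au) = n(e⁻)/3 = 0.4843 mol, so m = 0.4843 × 196.97 = 95.39 g.
Volume = m/ρ = 95.39 / 19.3 = 4.943 cm³.
Thickness = V/A = 4.943 / 434 = 0.0114 cm = 114 μm.

114 μm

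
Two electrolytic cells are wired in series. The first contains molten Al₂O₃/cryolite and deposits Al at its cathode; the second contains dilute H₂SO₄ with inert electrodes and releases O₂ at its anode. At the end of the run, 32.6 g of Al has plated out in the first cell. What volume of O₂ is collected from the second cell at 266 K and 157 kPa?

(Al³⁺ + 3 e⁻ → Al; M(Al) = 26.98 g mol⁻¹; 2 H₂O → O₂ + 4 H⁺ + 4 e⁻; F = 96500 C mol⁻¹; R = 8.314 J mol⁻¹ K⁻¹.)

n(Al) = 32.6 / 26.98 = 1.208 mol, so n(e⁻) = 3 × 1.208 = 3.625 mol.
The cells are in series, so the same 3.625 mol of electrons passes through the second cell.
2 H₂O → O₂ + 4 H⁺ + 4 e⁻ — 4 mol e⁻ per mol O₂, so n(O₂) = 3.625/4 = 0.9062 mol.
V = nRT/P = (0.9062 × 8.314 × 266) / (157 × 10³) = 0.0128 m³ = 12.8 L.

12.8 L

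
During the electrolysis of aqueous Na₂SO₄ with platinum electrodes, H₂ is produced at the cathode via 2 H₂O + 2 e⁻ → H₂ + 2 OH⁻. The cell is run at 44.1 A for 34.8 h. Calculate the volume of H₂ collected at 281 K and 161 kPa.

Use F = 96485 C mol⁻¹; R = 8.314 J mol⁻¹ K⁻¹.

Q = I·t = 44.10 A × 125280 s = 5525000 C.
n(e⁻) = Q/F = 5525000 / 96485 = 57.26 mol.
2 electrons are transferred per H₂ molecule, so n(H₂) = 57.26 / 2 = 28.63 mol.
V = nRT/P = (28.63 × 8.314 × 281) / (161 × 10³ Pa) = 0.415 m³ = 415 L.

415 L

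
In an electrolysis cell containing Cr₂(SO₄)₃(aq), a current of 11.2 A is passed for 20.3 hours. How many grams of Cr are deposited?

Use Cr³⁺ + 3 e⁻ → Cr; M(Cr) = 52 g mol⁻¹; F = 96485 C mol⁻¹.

147 g

Q = I·t = 11.20 A × 73080 s = 818500 C.
n(e⁻) = Q/F = 818500 / 96485 = 8.483 mol.
Cr³⁺ + 3 e⁻ → Cr, so n(Cr) = n(e⁻)/3 = 2.828 mol.
m = n·M = 2.828 × 52 = 147 g.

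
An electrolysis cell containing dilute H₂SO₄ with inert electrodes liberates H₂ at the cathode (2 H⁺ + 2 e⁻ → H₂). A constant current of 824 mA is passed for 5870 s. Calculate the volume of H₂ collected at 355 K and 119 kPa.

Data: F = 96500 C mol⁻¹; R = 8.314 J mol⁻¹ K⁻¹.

Q = I·t = 0.8240 A × 5870.0 s = 4837 C.
n(e⁻) = Q/F = 4837 / 96500 = 0.05012 mol.
2 electrons are transferred per H₂ molecule, so n(H₂) = 0.05012 / 2 = 0.02506 mol.
V = nRT/P = (0.02506 × 8.314 × 355) / (119 × 10³ Pa) = 6.22 × 10⁻⁴ m³ = 0.622 L.

0.622 L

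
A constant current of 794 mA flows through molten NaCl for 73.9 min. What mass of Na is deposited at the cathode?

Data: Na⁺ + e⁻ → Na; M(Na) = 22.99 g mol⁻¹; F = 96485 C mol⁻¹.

Q = I·t = 0.7940 A × 4434.0 s = 3521 C.
n(e⁻) = Q/F = 3521 / 96485 = 0.03649 mol.
Na⁺ + e⁻ → Na, so n(Na) = n(e⁻)/1 = 0.03649 mol.
m = n·M = 0.03649 × 22.99 = 0.839 g.

0.839 g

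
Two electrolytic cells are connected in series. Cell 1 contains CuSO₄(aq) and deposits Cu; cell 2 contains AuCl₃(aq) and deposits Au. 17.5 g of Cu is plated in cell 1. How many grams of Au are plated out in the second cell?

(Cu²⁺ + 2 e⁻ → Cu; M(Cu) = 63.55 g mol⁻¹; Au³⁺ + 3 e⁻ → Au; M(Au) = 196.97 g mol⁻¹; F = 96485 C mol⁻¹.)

36.2 g

n(Cu) = 17.5 / 63.55 = 0.2754 mol.
Since Cu²⁺ + 2 e⁻ → Cu, n(e⁻) passed = 2 × 0.2754 = 0.5507 mol.
Cells in series carry the same charge, so the same 0.5507 mol of electrons passes through cell 2.
Au³⁺ + 3 e⁻ → Au, so n(Au) = 0.5507 / 3 = 0.1836 mol.
m(Au) = 0.1836 × 196.97 = 36.2 g.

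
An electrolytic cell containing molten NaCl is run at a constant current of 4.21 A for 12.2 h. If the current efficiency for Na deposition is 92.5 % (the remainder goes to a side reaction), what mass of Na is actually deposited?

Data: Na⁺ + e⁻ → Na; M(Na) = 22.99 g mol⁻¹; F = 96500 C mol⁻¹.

40.7 g

Q = I·t = 4.210 × 43920 = 184900 C.
n(e⁻) = 184900/96500 = 1.916 mol; theoretically n(Na) = 1.916/1 = 1.916 mol, m_theo = 44.05 g.
At 92.5 % efficiency, m_actual = 0.925 × 44.05 = 40.7 g.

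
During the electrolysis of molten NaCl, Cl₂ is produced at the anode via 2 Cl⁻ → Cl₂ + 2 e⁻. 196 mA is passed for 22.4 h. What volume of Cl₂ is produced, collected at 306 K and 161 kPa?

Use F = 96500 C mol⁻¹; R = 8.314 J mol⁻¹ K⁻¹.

Q = I·t = 0.1960 A × 80640 s = 15810 C.
n(e⁻) = Q/F = 15810 / 96500 = 0.1638 mol.
2 electrons are transferred per Cl₂ molecule, so n(Cl₂) = 0.1638 / 2 = 0.08189 mol.
V = nRT/P = (0.08189 × 8.314 × 306) / (161 × 10³ Pa) = 0.00129 m³ = 1.29 L.

1.29 L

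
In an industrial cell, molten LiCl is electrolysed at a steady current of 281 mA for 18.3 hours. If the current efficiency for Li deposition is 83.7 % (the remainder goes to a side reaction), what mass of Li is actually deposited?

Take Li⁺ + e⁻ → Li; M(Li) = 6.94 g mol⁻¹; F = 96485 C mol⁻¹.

1.11 g

Q = I·t = 0.2810 × 65880 = 18510 C.
n(e⁻) = 18510/96485 = 0.1919 mol; theoretically n(Li) = 0.1919/1 = 0.1919 mol, m_theo = 1.332 g.
At 83.7 % efficiency, m_actual = 0.837 × 1.332 = 1.11 g.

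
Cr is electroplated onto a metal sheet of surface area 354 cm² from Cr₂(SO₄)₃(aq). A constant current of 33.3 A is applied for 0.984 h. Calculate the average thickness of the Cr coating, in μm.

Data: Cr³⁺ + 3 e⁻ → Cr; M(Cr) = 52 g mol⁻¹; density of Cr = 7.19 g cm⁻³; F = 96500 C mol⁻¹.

83.2 μm

Q = I·t = 33.30 × 3542.4 = 118000 C; n(e⁻) = 1.222 mol.
n(Cr) = n(e⁻)/3 = 0.4075 mol, so m = 0.4075 × 52 = 21.19 g.
Volume = m/ρ = 21.19 / 7.19 = 2.947 cm³.
Thickness = V/A = 2.947 / 354 = 0.00832 cm = 83.2 μm.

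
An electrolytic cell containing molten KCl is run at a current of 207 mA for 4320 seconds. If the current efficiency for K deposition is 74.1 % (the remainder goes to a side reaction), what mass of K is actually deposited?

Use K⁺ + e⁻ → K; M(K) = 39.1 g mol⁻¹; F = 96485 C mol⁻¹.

Q = I·t = 0.2070 × 4320.0 = 894.2 C.
n(e⁻) = 894.2/96485 = 0.009268 mol; theoretically n(K) = 0.009268/1 = 0.009268 mol, m_theo = 0.3624 g.
At 74.1 % efficiency, m_actual = 0.741 × 0.3624 = 0.269 g.

0.269 g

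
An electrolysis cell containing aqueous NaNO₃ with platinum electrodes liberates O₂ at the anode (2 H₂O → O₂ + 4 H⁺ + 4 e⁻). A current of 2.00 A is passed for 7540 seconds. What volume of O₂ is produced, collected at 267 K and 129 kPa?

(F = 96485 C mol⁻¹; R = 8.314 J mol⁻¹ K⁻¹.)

Q = I·t = 2.000 A × 7540.0 s = 15080 C.
n(e⁻) = Q/F = 15080 / 96485 = 0.1563 mol.
4 electrons are transferred per O₂ molecule, so n(O₂) = 0.1563 / 4 = 0.03907 mol.
V = nRT/P = (0.03907 × 8.314 × 267) / (129 × 10³ Pa) = 6.72 × 10⁻⁴ m³ = 0.672 L.

0.672 L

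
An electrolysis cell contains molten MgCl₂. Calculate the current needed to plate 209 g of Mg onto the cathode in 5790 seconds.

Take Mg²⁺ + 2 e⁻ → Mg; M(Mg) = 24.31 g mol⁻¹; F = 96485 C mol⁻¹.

n(Mg) = 209 / 24.31 = 8.597 mol.
n(e⁻) = 2 × 8.597 = 17.19 mol.
Q = n(e⁻)·F = 17.19 × 96485 = 1659000 C.
I = Q/t = 1659000 / 5790.0 s = 287 A.

287 A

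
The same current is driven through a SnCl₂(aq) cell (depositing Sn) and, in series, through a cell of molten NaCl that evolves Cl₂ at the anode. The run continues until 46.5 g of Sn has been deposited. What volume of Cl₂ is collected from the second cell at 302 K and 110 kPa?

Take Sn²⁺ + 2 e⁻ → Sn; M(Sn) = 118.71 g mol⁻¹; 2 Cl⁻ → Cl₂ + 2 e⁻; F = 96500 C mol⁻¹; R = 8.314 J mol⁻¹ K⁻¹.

n(Sn) = 46.5 / 118.71 = 0.3917 mol, so n(e⁻) = 2 × 0.3917 = 0.7834 mol.
The cells are in series, so the same 0.7834 mol of electrons passes through the second cell.
2 Cl⁻ → Cl₂ + 2 e⁻ — 2 mol e⁻ per mol Cl₂, so n(Cl₂) = 0.7834/2 = 0.3917 mol.
V = nRT/P = (0.3917 × 8.314 × 302) / (110 × 10³) = 0.00894 m³ = 8.94 L.

8.94 L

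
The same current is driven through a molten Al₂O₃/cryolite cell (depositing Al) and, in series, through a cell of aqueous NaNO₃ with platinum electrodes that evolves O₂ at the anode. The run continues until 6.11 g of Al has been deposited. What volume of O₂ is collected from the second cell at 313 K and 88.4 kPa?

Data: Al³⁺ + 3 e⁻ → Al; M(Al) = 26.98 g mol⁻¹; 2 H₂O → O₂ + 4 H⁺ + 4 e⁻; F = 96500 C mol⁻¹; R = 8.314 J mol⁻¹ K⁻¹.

n(Al) = 6.11 / 26.98 = 0.2265 mol, so n(e⁻) = 3 × 0.2265 = 0.6794 mol.
The cells are in series, so the same 0.6794 mol of electrons passes through the second cell.
2 H₂O → O₂ + 4 H⁺ + 4 e⁻ — 4 mol e⁻ per mol O₂, so n(O₂) = 0.6794/4 = 0.1698 mol.
V = nRT/P = (0.1698 × 8.314 × 313) / (88.4 × 10³) = 0.00500 m³ = 5.00 L.

5.00 L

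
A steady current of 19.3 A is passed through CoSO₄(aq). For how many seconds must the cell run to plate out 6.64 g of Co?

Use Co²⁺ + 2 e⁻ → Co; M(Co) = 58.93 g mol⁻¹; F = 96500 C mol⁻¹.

n(Co) = m/M = 6.64 / 58.93 = 0.1127 mol.
Each Co atom requires 2 electrons, so n(e⁻) = 2 × 0.1127 = 0.2254 mol.
Q = n(e⁻)·F = 0.2254 × 96500 = 21750 C.
t = Q/I = 21750 / 19.30 A = 1127 s.

1130 s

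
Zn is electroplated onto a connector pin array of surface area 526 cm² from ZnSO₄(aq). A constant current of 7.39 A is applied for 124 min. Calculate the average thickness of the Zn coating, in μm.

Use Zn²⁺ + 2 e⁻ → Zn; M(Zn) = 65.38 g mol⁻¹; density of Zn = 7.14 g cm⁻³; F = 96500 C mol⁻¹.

49.6 μm

Q = I·t = 7.390 × 7440.0 = 54980 C; n(e⁻) = 0.5698 mol.
n(Zn) = n(e⁻)/2 = 0.2849 mol, so m = 0.2849 × 65.38 = 18.63 g.
Volume = m/ρ = 18.63 / 7.14 = 2.609 cm³.
Thickness = V/A = 2.609 / 526 = 0.00496 cm = 49.6 μm.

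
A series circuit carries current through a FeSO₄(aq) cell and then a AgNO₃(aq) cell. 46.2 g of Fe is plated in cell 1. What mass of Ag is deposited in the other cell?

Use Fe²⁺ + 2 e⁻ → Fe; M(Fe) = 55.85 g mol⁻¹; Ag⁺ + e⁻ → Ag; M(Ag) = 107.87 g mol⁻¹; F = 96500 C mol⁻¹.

178 g

n(Fe) = 46.2 / 55.85 = 0.8272 mol.
Since Fe²⁺ + 2 e⁻ → Fe, n(e⁻) passed = 2 × 0.8272 = 1.654 mol.
Cells in series carry the same charge, so the same 1.654 mol of electrons passes through cell 2.
Ag⁺ + e⁻ → Ag, so n(Ag) = 1.654 / 1 = 1.654 mol.
m(Ag) = 1.654 × 107.87 = 178 g.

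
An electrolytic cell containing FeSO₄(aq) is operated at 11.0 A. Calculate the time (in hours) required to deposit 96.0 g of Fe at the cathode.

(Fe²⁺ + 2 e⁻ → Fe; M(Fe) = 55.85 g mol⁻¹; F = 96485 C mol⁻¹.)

8.38 h

n(Fe) = m/M = 96.0 / 55.85 = 1.719 mol.
Each Fe atom requires 2 electrons, so n(e⁻) = 2 × 1.719 = 3.438 mol.
Q = n(e⁻)·F = 3.438 × 96485 = 331700 C.
t = Q/I = 331700 / 11.00 A = 30150 s = 8.38 h.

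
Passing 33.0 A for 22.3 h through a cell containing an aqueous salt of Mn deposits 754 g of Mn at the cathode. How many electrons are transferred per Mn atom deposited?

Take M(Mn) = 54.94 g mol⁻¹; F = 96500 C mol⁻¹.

2

Q = I·t = 33.00 A × 80280 s = 2649000 C, so n(e⁻) = 2649000/96500 = 27.45 mol.
n(Mn) deposited = 754 / 54.94 = 13.72 mol.
Electrons per atom = n(e⁻)/n(Mn) = 27.45 / 13.72 = 2.00 ≈ 2, so the ion is Mn²⁺.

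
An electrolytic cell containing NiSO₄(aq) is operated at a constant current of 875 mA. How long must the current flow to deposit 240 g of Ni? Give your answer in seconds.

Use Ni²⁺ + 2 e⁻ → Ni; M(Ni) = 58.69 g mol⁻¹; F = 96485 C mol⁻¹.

9.02 × 10⁵ s

n(Ni) = m/M = 240 / 58.69 = 4.089 mol.
Each Ni atom requires 2 electrons, so n(e⁻) = 2 × 4.089 = 8.179 mol.
Q = n(e⁻)·F = 8.179 × 96485 = 789100 C.
t = Q/I = 789100 / 0.8750 A = 901800 s.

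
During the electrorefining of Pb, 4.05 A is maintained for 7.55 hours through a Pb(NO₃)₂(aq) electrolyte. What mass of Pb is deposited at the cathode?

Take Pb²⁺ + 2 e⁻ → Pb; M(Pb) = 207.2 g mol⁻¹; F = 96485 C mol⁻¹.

118 g

Q = I·t = 4.050 A × 27180 s = 110100 C.
n(e⁻) = Q/F = 110100 / 96485 = 1.141 mol.
Pb²⁺ + 2 e⁻ → Pb, so n(Pb) = n(e⁻)/2 = 0.5704 mol.
m = n·M = 0.5704 × 207.2 = 118 g.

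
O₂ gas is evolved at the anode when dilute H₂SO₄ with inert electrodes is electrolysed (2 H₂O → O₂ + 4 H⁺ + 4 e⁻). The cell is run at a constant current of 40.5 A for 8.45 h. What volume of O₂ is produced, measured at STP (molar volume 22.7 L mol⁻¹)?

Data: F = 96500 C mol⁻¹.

Q = I·t = 40.50 A × 30420 s = 1232000 C.
n(e⁻) = Q/F = 1232000 / 96500 = 12.77 mol.
4 electrons are transferred per O₂ molecule, so n(O₂) = 12.77 / 4 = 3.192 mol.
V = n × V_m = 3.192 × 22.7 = 72.5 L.

72.5 L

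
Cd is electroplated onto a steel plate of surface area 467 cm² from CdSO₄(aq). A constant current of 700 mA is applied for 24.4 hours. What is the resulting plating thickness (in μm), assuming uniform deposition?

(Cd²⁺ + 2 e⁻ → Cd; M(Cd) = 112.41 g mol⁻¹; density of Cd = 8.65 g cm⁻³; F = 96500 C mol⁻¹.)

88.7 μm

Q = I·t = 0.7000 × 87840 = 61490 C; n(e⁻) = 0.6372 mol.
n(Cd) = n(e⁻)/2 = 0.3186 mol, so m = 0.3186 × 112.41 = 35.81 g.
Volume = m/ρ = 35.81 / 8.65 = 4.140 cm³.
Thickness = V/A = 4.140 / 467 = 0.00887 cm = 88.7 μm.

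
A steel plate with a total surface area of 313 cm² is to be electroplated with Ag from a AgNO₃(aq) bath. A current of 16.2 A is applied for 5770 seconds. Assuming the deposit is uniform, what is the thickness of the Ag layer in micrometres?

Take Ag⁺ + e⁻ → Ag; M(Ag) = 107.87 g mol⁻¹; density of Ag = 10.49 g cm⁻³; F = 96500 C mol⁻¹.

318 μm

Q = I·t = 16.20 × 5770.0 = 93470 C; n(e⁻) = 0.9686 mol.
n(Ag) = n(e⁻)/1 = 0.9686 mol, so m = 0.9686 × 107.87 = 104.5 g.
Volume = m/ρ = 104.5 / 10.49 = 9.961 cm³.
Thickness = V/A = 9.961 / 313 = 0.0318 cm = 318 μm.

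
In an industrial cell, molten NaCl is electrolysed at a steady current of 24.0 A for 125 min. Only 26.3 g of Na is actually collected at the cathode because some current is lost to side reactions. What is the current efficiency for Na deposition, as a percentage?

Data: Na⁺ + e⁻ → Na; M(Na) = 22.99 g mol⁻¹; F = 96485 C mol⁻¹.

61.3 %

Q = I·t = 24.00 × 7500.0 = 180000 C; n(e⁻) = 180000/96485 = 1.866 mol.
Theoretical n(Na) = n(e⁻)/1 = 1.866 mol, i.e. m_theo = 1.866 × 22.99 = 42.89 g.
Efficiency = m_actual / m_theo = 26.3 / 42.89 = 61.3 %.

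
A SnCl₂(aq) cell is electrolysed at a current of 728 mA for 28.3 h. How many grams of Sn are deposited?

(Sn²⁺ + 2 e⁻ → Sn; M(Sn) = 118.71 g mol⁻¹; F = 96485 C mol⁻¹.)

45.6 g

Q = I·t = 0.7280 A × 101880 s = 74170 C.
n(e⁻) = Q/F = 74170 / 96485 = 0.7687 mol.
Sn²⁺ + 2 e⁻ → Sn, so n(Sn) = n(e⁻)/2 = 0.3844 mol.
m = n·M = 0.3844 × 118.71 = 45.6 g.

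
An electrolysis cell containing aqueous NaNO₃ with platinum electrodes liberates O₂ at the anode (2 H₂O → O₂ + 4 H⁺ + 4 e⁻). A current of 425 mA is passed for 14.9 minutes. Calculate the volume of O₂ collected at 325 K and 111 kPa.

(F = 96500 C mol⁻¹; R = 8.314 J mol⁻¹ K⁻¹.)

Q = I·t = 0.4250 A × 894.00 s = 380.0 C.
n(e⁻) = Q/F = 380.0 / 96500 = 0.003937 mol.
4 electrons are transferred per O₂ molecule, so n(O₂) = 0.003937 / 4 = 0.0009843 mol.
V = nRT/P = (0.0009843 × 8.314 × 325) / (111 × 10³ Pa) = 2.40 × 10⁻⁵ m³ = 0.0240 L.

0.0240 L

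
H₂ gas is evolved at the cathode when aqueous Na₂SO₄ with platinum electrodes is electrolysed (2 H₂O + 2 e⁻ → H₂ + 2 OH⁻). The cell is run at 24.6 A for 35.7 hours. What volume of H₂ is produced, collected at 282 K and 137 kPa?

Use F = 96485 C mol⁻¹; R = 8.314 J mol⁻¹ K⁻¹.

Q = I·t = 24.60 A × 128520 s = 3162000 C.
n(e⁻) = Q/F = 3162000 / 96485 = 32.77 mol.
2 electrons are transferred per H₂ molecule, so n(H₂) = 32.77 / 2 = 16.38 mol.
V = nRT/P = (16.38 × 8.314 × 282) / (137 × 10³ Pa) = 0.280 m³ = 280 L.

280 L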